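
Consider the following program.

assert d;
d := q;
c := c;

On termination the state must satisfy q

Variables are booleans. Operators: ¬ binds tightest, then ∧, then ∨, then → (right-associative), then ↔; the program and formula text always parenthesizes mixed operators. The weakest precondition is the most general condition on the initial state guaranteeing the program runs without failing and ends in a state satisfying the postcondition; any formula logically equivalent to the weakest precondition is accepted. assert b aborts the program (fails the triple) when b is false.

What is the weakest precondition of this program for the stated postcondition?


Working backward. After the program, q must hold.
Before c := c: q
Before d := q: q
Before assert d: d ∧ q
Answer: WP = d ∧ q


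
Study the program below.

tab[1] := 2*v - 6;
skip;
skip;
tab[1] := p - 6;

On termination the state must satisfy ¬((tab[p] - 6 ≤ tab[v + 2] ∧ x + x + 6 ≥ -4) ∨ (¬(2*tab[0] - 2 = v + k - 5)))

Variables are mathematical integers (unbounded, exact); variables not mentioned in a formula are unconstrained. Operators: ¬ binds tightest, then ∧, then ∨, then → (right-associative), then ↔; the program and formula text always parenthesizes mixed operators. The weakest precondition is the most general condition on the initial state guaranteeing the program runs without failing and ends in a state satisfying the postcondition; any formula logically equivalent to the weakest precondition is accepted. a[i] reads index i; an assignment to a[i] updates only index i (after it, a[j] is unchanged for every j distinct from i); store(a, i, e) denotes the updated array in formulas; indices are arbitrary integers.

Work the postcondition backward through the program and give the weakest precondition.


Working backward. After the program, the postcondition ¬((tab[p] - 6 ≤ tab[v + 2] ∧ x + x + 6 ≥ -4) ∨ (¬(2*tab[0] - 2 = v + k - 5))) must hold; in canonical form it is ¬((tab[p] ≤ tab[v + 2] + 6 ∧ 2*x ≥ -10) ∨ (¬(2*tab[0] = k + v - 3))).
Before tab[1] := p - 6: ¬((store(tab, 1, p - 6)[p] ≤ store(tab, 1, p - 6)[v + 2] + 6 ∧ 2*x ≥ -10) ∨ (¬(2*tab[0] = k + v - 3)))
Before skip: ¬((store(tab, 1, p - 6)[p] ≤ store(tab, 1, p - 6)[v + 2] + 6 ∧ 2*x ≥ -10) ∨ (¬(2*tab[0] = k + v - 3)))
Before skip: ¬((store(tab, 1, p - 6)[p] ≤ store(tab, 1, p - 6)[v + 2] + 6 ∧ 2*x ≥ -10) ∨ (¬(2*tab[0] = k + v - 3)))
Before tab[1] := 2*v - 6: ¬((store(store(tab, 1, 2*v - 6), 1, p - 6)[p] ≤ store(store(tab, 1, 2*v - 6), 1, p - 6)[v + 2] + 6 ∧ 2*x ≥ -10) ∨ (¬(2*tab[0] = k + v - 3)))
Answer: WP = ¬((store(store(tab, 1, 2*v - 6), 1, p - 6)[p] ≤ store(store(tab, 1, 2*v - 6), 1, p - 6)[v + 2] + 6 ∧ 2*x ≥ -10) ∨ (¬(2*tab[0] = k + v - 3)))


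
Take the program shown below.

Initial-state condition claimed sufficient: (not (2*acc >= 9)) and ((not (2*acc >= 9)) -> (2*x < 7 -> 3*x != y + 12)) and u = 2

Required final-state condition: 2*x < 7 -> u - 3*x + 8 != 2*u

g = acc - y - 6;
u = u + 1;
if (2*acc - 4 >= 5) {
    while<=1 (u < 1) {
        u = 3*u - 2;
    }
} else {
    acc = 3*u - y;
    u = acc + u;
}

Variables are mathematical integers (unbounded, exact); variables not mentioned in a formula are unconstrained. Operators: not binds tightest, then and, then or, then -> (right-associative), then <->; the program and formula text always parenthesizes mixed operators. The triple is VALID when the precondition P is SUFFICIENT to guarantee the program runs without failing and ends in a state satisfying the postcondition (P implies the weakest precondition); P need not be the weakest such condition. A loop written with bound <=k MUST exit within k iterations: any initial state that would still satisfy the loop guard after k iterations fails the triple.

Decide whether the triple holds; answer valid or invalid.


Working backward. After the program, the postcondition 2*x < 7 -> u - 3*x + 8 != 2*u must hold; in canonical form it is 2*x < 7 -> u + 3*x != 8.
Then branch requires (u < 1 -> ((not (3*u < 3)) and (2*x < 7 -> 3*u + 3*x != 10))) and ((not (u < 1)) -> (2*x < 7 -> u + 3*x != 8)); else branch requires 2*x < 7 -> 4*u + 3*x != y + 8.
Before the if: (2*acc >= 9 -> ((u < 1 -> ((not (3*u < 3)) and (2*x < 7 -> 3*u + 3*x != 10))) and ((not (u < 1)) -> (2*x < 7 -> u + 3*x != 8)))) and ((not (2*acc >= 9)) -> (2*x < 7 -> 4*u + 3*x != y + 8))
Before u := u + 1: (2*acc >= 9 -> ((u < 0 -> ((not (3*u < 0)) and (2*x < 7 -> 3*u + 3*x != 7))) and ((not (u < 0)) -> (2*x < 7 -> u + 3*x != 7)))) and ((not (2*acc >= 9)) -> (2*x < 7 -> 4*u + 3*x != y + 4))
Before g := acc - y - 6: (2*acc >= 9 -> ((u < 0 -> ((not (3*u < 0)) and (2*x < 7 -> 3*u + 3*x != 7))) and ((not (u < 0)) -> (2*x < 7 -> u + 3*x != 7)))) and ((not (2*acc >= 9)) -> (2*x < 7 -> 4*u + 3*x != y + 4))
The weakest precondition is (2*acc >= 9 -> ((u < 0 -> ((not (3*u < 0)) and (2*x < 7 -> 3*u + 3*x != 7))) and ((not (u < 0)) -> (2*x < 7 -> u + 3*x != 7)))) and ((not (2*acc >= 9)) -> (2*x < 7 -> 4*u + 3*x != y + 4)).
Check whether (not (2*acc >= 9)) and ((not (2*acc >= 9)) -> (2*x < 7 -> 3*x != y + 12)) and u = 2 implies it.
Countermodel: at the initial state acc = 4, u = 2, x = 3, y = 13, the precondition holds but the weakest precondition fails.
Answer: invalid


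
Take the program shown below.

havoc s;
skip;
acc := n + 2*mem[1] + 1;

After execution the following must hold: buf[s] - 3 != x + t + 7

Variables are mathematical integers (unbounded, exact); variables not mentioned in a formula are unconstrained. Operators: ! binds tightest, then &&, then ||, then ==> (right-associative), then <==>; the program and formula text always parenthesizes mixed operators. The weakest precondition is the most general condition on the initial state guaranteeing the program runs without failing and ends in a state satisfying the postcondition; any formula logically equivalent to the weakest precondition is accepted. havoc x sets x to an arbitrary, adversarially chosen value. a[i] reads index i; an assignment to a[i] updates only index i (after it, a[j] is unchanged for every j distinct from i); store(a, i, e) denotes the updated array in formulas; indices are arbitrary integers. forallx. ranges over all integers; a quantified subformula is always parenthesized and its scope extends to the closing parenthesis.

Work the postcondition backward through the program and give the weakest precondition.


Working backward. After the program, the postcondition buf[s] - 3 != x + t + 7 must hold; in canonical form it is buf[s] != t + x + 10.
Before acc := n + 2*mem[1] + 1: buf[s] != t + x + 10
Before skip: buf[s] != t + x + 10
Before havoc s: forall s_1. buf[s_1] != t + x + 10
Answer: WP = forall s_1. buf[s_1] != t + x + 10


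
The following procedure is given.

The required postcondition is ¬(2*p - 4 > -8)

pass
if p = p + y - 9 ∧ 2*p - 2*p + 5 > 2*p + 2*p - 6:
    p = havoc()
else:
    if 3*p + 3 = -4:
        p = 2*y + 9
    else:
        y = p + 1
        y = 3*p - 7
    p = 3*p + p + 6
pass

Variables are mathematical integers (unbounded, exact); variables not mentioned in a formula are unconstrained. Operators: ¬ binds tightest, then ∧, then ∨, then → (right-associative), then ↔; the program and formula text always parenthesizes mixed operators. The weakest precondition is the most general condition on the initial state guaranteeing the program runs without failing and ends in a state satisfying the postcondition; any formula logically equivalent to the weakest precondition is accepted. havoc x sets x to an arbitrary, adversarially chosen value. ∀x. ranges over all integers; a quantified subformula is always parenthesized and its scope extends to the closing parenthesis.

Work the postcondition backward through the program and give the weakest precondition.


Working backward. After the program, the postcondition ¬(2*p - 4 > -8) must hold; in canonical form it is ¬(2*p > -4).
Before skip: ¬(2*p > -4)
Then branch requires ∀p_1. (¬(2*p_1 > -4)); else branch requires (3*p = -7 → (¬(16*y > -88))) ∧ ((¬(3*p = -7)) → (¬(8*p > -16))).
Before the if: ((y = 9 ∧ 4*p < 11) → (∀p_1. (¬(2*p_1 > -4)))) ∧ ((¬(y = 9 ∧ 4*p < 11)) → ((3*p = -7 → (¬(16*y > -88))) ∧ ((¬(3*p = -7)) → (¬(8*p > -16)))))
Before skip: ((y = 9 ∧ 4*p < 11) → (∀p_1. (¬(2*p_1 > -4)))) ∧ ((¬(y = 9 ∧ 4*p < 11)) → ((3*p = -7 → (¬(16*y > -88))) ∧ ((¬(3*p = -7)) → (¬(8*p > -16)))))
Answer: WP = ((y = 9 ∧ 4*p < 11) → (∀p_1. (¬(2*p_1 > -4)))) ∧ ((¬(y = 9 ∧ 4*p < 11)) → ((3*p = -7 → (¬(16*y > -88))) ∧ ((¬(3*p = -7)) → (¬(8*p > -16)))))


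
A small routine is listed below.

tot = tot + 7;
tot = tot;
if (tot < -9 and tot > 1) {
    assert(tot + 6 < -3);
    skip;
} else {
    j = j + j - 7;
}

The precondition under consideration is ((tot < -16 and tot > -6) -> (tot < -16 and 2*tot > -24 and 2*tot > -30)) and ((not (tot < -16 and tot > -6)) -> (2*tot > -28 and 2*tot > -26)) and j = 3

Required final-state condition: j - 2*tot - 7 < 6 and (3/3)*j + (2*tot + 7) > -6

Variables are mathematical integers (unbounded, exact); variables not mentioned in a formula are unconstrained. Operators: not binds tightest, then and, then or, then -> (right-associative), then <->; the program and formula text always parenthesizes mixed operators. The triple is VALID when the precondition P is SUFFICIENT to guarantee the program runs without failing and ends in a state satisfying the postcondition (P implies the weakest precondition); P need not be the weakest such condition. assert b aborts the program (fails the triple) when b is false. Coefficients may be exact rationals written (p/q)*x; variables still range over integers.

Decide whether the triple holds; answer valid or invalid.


Working backward. After the program, the postcondition j - 2*tot - 7 < 6 and (3/3)*j + (2*tot + 7) > -6 must hold; in canonical form it is j < 2*tot + 13 and j + 2*tot > -13.
Then branch requires tot < -9 and j < 2*tot + 13 and j + 2*tot > -13; else branch requires 2*j < 2*tot + 20 and 2*j + 2*tot > -6.
Before the if: ((tot < -9 and tot > 1) -> (tot < -9 and j < 2*tot + 13 and j + 2*tot > -13)) and ((not (tot < -9 and tot > 1)) -> (2*j < 2*tot + 20 and 2*j + 2*tot > -6))
Before tot := tot: ((tot < -9 and tot > 1) -> (tot < -9 and j < 2*tot + 13 and j + 2*tot > -13)) and ((not (tot < -9 and tot > 1)) -> (2*j < 2*tot + 20 and 2*j + 2*tot > -6))
Before tot := tot + 7: ((tot < -16 and tot > -6) -> (tot < -16 and j < 2*tot + 27 and j + 2*tot > -27)) and ((not (tot < -16 and tot > -6)) -> (2*j < 2*tot + 34 and 2*j + 2*tot > -20))
The weakest precondition is ((tot < -16 and tot > -6) -> (tot < -16 and j < 2*tot + 27 and j + 2*tot > -27)) and ((not (tot < -16 and tot > -6)) -> (2*j < 2*tot + 34 and 2*j + 2*tot > -20)).
Check whether ((tot < -16 and tot > -6) -> (tot < -16 and 2*tot > -24 and 2*tot > -30)) and ((not (tot < -16 and tot > -6)) -> (2*tot > -28 and 2*tot > -26)) and j = 3 implies it.
Every state satisfying the precondition satisfies the weakest precondition: the implication holds.
Answer: valid


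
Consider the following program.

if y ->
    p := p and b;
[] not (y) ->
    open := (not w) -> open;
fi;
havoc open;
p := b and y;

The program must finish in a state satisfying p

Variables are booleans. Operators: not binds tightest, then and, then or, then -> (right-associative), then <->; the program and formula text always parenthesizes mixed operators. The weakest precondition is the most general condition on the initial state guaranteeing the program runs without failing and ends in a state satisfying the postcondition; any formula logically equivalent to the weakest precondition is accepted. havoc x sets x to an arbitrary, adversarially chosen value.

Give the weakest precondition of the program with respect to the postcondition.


Working backward. After the program, p must hold.
Before p := b and y: b and y
Before havoc open: b and y
Then branch requires b and y; else branch requires b and y.
Before the if: (y -> (b and y)) and ((not y) -> (b and y))
Answer: WP = (y -> (b and y)) and ((not y) -> (b and y))


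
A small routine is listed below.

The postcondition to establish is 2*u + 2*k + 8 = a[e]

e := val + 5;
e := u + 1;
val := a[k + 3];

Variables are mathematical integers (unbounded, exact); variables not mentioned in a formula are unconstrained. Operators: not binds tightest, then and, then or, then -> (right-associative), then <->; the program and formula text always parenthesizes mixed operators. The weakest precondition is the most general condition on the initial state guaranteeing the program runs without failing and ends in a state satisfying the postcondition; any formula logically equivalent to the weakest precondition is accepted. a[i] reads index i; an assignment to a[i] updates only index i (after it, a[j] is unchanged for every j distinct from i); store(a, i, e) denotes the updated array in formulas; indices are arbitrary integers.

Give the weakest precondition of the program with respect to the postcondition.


Working backward. After the program, the postcondition 2*u + 2*k + 8 = a[e] must hold; in canonical form it is 2*k + 2*u = a[e] - 8.
Before val := a[k + 3]: 2*k + 2*u = a[e] - 8
Before e := u + 1: 2*k + 2*u = a[u + 1] - 8
Before e := val + 5: 2*k + 2*u = a[u + 1] - 8
Answer: WP = 2*k + 2*u = a[u + 1] - 8


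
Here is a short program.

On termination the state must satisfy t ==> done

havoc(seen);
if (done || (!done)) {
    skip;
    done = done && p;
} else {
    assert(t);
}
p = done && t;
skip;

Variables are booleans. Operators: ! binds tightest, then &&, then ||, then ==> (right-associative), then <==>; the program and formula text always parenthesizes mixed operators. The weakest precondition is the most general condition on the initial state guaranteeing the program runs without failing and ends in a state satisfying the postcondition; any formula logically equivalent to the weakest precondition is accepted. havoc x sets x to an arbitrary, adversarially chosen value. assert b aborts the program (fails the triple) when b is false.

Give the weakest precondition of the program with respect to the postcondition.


Working backward. After the program, t ==> done must hold.
Before skip: t ==> done
Before p := done && t: t ==> done
Then branch requires t ==> (done && p); else branch requires t && (t ==> done).
Before the if: t ==> (done && p)
Before havoc seen: t ==> (done && p)
Answer: WP = t ==> (done && p)


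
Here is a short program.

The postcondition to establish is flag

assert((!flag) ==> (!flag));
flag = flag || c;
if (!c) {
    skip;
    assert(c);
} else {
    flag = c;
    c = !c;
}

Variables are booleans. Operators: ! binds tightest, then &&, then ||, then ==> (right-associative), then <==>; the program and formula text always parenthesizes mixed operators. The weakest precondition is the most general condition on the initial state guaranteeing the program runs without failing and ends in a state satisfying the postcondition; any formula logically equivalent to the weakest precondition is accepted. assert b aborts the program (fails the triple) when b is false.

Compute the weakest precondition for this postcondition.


Working backward. After the program, flag must hold.
Then branch requires c && flag; else branch requires c.
Before the if: (!c) ==> (c && flag)
Before flag := flag || c: (!c) ==> (c && (flag || c))
Before assert (!flag) ==> (!flag): (!c) ==> (c && (flag || c))
Answer: WP = (!c) ==> (c && (flag || c))


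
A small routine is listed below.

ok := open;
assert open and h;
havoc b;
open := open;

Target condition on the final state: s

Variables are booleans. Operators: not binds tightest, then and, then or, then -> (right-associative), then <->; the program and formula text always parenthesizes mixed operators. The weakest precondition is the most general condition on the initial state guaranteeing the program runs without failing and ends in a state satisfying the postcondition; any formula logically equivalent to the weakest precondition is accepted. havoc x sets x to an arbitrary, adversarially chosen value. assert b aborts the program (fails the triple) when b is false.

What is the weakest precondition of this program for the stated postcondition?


Working backward. After the program, s must hold.
Before open := open: s
Before havoc b: s
Before assert open and h: open and h and s
Before ok := open: open and h and s
Answer: WP = open and h and s


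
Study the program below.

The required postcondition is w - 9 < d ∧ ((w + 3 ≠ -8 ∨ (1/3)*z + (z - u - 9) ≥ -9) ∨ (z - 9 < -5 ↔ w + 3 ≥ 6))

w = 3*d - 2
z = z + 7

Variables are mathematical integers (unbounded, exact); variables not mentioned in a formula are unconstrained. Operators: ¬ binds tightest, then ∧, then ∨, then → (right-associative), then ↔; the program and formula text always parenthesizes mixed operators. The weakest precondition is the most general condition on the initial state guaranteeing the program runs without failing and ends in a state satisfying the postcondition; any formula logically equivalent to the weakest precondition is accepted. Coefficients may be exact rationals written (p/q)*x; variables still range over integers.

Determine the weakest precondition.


Working backward. After the program, the postcondition w - 9 < d ∧ ((w + 3 ≠ -8 ∨ (1/3)*z + (z - u - 9) ≥ -9) ∨ (z - 9 < -5 ↔ w + 3 ≥ 6)) must hold; in canonical form it is w < d + 9 ∧ (w ≠ -11 ∨ (4/3)*z ≥ u ∨ (z < 4 ↔ w ≥ 3)).
Before z := z + 7: w < d + 9 ∧ (w ≠ -11 ∨ (4/3)*z ≥ u - 28/3 ∨ (z < -3 ↔ w ≥ 3))
Before w := 3*d - 2: 2*d < 11 ∧ (3*d ≠ -9 ∨ (4/3)*z ≥ u - 28/3 ∨ (z < -3 ↔ 3*d ≥ 5))
Answer: WP = 2*d < 11 ∧ (3*d ≠ -9 ∨ (4/3)*z ≥ u - 28/3 ∨ (z < -3 ↔ 3*d ≥ 5))


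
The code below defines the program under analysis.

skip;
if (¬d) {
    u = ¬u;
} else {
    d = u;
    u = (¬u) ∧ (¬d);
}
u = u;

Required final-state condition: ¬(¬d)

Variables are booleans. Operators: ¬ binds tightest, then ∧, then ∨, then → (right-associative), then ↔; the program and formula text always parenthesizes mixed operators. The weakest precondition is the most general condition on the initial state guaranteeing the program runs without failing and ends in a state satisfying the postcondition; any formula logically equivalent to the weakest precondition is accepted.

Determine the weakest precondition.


Working backward. After the program, the postcondition ¬(¬d) must hold; in canonical form it is d.
Before u := u: d
Then branch requires d; else branch requires u.
Before the if: ((¬d) → d) ∧ (d → u)
Before skip: ((¬d) → d) ∧ (d → u)
Answer: WP = ((¬d) → d) ∧ (d → u)


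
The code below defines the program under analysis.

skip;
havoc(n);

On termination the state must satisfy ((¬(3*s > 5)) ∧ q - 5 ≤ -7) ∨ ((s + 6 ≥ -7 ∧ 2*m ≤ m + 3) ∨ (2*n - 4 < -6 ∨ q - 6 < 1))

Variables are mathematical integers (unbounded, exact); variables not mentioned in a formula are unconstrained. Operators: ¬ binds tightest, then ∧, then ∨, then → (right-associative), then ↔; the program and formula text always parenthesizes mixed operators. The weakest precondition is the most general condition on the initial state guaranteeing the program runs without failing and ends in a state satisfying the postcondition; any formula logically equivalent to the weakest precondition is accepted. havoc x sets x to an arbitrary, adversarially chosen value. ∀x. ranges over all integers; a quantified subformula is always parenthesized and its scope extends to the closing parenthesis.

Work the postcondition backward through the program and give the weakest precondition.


Working backward. After the program, the postcondition ((¬(3*s > 5)) ∧ q - 5 ≤ -7) ∨ ((s + 6 ≥ -7 ∧ 2*m ≤ m + 3) ∨ (2*n - 4 < -6 ∨ q - 6 < 1)) must hold; in canonical form it is ((¬(3*s > 5)) ∧ q ≤ -2) ∨ (s ≥ -13 ∧ m ≤ 3) ∨ 2*n < -2 ∨ q < 7.
Before havoc n: ∀n_1. (((¬(3*s > 5)) ∧ q ≤ -2) ∨ (s ≥ -13 ∧ m ≤ 3) ∨ 2*n_1 < -2 ∨ q < 7)
Before skip: ∀n_1. (((¬(3*s > 5)) ∧ q ≤ -2) ∨ (s ≥ -13 ∧ m ≤ 3) ∨ 2*n_1 < -2 ∨ q < 7)
Answer: WP = ∀n_1. (((¬(3*s > 5)) ∧ q ≤ -2) ∨ (s ≥ -13 ∧ m ≤ 3) ∨ 2*n_1 < -2 ∨ q < 7)


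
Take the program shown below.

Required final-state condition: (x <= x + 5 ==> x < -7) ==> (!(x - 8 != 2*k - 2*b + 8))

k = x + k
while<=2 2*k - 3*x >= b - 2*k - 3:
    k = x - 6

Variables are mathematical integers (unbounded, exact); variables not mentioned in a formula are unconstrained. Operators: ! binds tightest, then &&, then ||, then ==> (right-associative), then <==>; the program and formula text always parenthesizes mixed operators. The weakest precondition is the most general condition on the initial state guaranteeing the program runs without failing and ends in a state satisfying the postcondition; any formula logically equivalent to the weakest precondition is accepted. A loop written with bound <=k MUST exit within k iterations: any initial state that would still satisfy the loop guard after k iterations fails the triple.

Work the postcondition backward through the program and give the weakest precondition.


Working backward. After the program, the postcondition (x <= x + 5 ==> x < -7) ==> (!(x - 8 != 2*k - 2*b + 8)) must hold; in canonical form it is x < -7 ==> (!(2*b + x != 2*k + 16)).
Before the loop (bound <=2), unroll the exhaustion recursion (WP_0 = exit-now case; WP_j = one more guarded iteration, up to j = 2):
  WP_0: (!(4*k >= b + 3*x - 3)) && (x < -7 ==> (!(2*b + x != 2*k + 16)))
  WP_1: (4*k >= b + 3*x - 3 ==> ((!(x >= b + 21)) && (x < -7 ==> (!(2*b != x + 4))))) && ((!(4*k >= b + 3*x - 3)) ==> (x < -7 ==> (!(2*b + x != 2*k + 16))))
  WP_2: (4*k >= b + 3*x - 3 ==> ((x >= b + 21 ==> ((!(x >= b + 21)) && (x < -7 ==> (!(2*b != x + 4))))) && ((!(x >= b + 21)) ==> (x < -7 ==> (!(2*b != x + 4)))))) && ((!(4*k >= b + 3*x - 3)) ==> (x < -7 ==> (!(2*b + x != 2*k + 16))))
So before the loop: (4*k >= b + 3*x - 3 ==> ((x >= b + 21 ==> ((!(x >= b + 21)) && (x < -7 ==> (!(2*b != x + 4))))) && ((!(x >= b + 21)) ==> (x < -7 ==> (!(2*b != x + 4)))))) && ((!(4*k >= b + 3*x - 3)) ==> (x < -7 ==> (!(2*b + x != 2*k + 16))))
Before k := x + k: (4*k + x >= b - 3 ==> ((x >= b + 21 ==> ((!(x >= b + 21)) && (x < -7 ==> (!(2*b != x + 4))))) && ((!(x >= b + 21)) ==> (x < -7 ==> (!(2*b != x + 4)))))) && ((!(4*k + x >= b - 3)) ==> (x < -7 ==> (!(2*b != 2*k + x + 16))))
Answer: WP = (4*k + x >= b - 3 ==> ((x >= b + 21 ==> ((!(x >= b + 21)) && (x < -7 ==> (!(2*b != x + 4))))) && ((!(x >= b + 21)) ==> (x < -7 ==> (!(2*b != x + 4)))))) && ((!(4*k + x >= b - 3)) ==> (x < -7 ==> (!(2*b != 2*k + x + 16))))


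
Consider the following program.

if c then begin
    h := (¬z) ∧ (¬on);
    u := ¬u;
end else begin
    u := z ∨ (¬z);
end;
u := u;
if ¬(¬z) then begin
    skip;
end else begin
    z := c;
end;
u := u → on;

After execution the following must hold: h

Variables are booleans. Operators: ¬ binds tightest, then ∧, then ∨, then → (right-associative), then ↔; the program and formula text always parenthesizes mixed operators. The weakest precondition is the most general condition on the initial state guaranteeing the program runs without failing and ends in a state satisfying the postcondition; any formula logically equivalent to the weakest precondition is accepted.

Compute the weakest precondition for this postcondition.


Working backward. After the program, h must hold.
Before u := u → on: h
Then branch requires h; else branch requires h.
Before the if: (z → h) ∧ ((¬z) → h)
Before u := u: (z → h) ∧ ((¬z) → h)
Then branch requires (z → ((¬z) ∧ (¬on))) ∧ ((¬z) → ((¬z) ∧ (¬on))); else branch requires (z → h) ∧ ((¬z) → h).
Before the if: (c → ((z → ((¬z) ∧ (¬on))) ∧ ((¬z) → ((¬z) ∧ (¬on))))) ∧ ((¬c) → ((z → h) ∧ ((¬z) → h)))
Answer: WP = (c → ((z → ((¬z) ∧ (¬on))) ∧ ((¬z) → ((¬z) ∧ (¬on))))) ∧ ((¬c) → ((z → h) ∧ ((¬z) → h)))


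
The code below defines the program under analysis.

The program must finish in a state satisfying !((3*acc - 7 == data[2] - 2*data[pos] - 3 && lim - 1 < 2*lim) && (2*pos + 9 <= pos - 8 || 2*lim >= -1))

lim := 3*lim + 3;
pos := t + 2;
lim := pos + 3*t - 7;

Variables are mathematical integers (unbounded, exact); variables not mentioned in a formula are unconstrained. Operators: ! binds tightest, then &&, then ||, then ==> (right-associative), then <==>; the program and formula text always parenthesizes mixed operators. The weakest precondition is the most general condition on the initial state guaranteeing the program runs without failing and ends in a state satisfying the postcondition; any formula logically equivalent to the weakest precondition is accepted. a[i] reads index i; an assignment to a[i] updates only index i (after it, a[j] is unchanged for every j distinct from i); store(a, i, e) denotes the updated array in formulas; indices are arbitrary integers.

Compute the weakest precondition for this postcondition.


Working backward. After the program, the postcondition !((3*acc - 7 == data[2] - 2*data[pos] - 3 && lim - 1 < 2*lim) && (2*pos + 9 <= pos - 8 || 2*lim >= -1)) must hold; in canonical form it is !(2*data[pos] + 3*acc == data[2] + 4 && lim > -1 && (pos <= -17 || 2*lim >= -1)).
Before lim := pos + 3*t - 7: !(2*data[pos] + 3*acc == data[2] + 4 && pos + 3*t > 6 && (pos <= -17 || 2*pos + 6*t >= 13))
Before pos := t + 2: !(2*data[t + 2] + 3*acc == data[2] + 4 && 4*t > 4 && (t <= -19 || 8*t >= 9))
Before lim := 3*lim + 3: !(2*data[t + 2] + 3*acc == data[2] + 4 && 4*t > 4 && (t <= -19 || 8*t >= 9))
Answer: WP = !(2*data[t + 2] + 3*acc == data[2] + 4 && 4*t > 4 && (t <= -19 || 8*t >= 9))


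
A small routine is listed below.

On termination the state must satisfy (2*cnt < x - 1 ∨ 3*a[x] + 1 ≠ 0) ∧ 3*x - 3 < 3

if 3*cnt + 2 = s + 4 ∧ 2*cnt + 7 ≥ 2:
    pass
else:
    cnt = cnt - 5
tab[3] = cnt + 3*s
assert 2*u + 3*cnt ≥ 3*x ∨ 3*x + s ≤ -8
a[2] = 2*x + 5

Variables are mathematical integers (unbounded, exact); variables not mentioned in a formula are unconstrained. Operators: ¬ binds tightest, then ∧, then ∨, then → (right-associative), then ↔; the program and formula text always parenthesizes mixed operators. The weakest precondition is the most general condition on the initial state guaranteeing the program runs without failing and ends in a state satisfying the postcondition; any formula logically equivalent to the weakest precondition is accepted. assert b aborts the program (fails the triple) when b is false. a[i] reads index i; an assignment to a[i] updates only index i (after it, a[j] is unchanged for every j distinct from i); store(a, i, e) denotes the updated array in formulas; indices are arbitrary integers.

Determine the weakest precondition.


Working backward. After the program, the postcondition (2*cnt < x - 1 ∨ 3*a[x] + 1 ≠ 0) ∧ 3*x - 3 < 3 must hold; in canonical form it is (2*cnt < x - 1 ∨ 3*a[x] ≠ -1) ∧ 3*x < 6.
Before a[2] := 2*x + 5: (2*cnt < x - 1 ∨ 3*store(a, 2, 2*x + 5)[x] ≠ -1) ∧ 3*x < 6
Before assert 2*u + 3*cnt ≥ 3*x ∨ 3*x + s ≤ -8: (3*cnt + 2*u ≥ 3*x ∨ s + 3*x ≤ -8) ∧ (2*cnt < x - 1 ∨ 3*store(a, 2, 2*x + 5)[x] ≠ -1) ∧ 3*x < 6
Before tab[3] := cnt + 3*s: (3*cnt + 2*u ≥ 3*x ∨ s + 3*x ≤ -8) ∧ (2*cnt < x - 1 ∨ 3*store(a, 2, 2*x + 5)[x] ≠ -1) ∧ 3*x < 6
Then branch requires (3*cnt + 2*u ≥ 3*x ∨ s + 3*x ≤ -8) ∧ (2*cnt < x - 1 ∨ 3*store(a, 2, 2*x + 5)[x] ≠ -1) ∧ 3*x < 6; else branch requires (3*cnt + 2*u ≥ 3*x + 15 ∨ s + 3*x ≤ -8) ∧ (2*cnt < x + 9 ∨ 3*store(a, 2, 2*x + 5)[x] ≠ -1) ∧ 3*x < 6.
Before the if: ((3*cnt = s + 2 ∧ 2*cnt ≥ -5) → ((3*cnt + 2*u ≥ 3*x ∨ s + 3*x ≤ -8) ∧ (2*cnt < x - 1 ∨ 3*store(a, 2, 2*x + 5)[x] ≠ -1) ∧ 3*x < 6)) ∧ ((¬(3*cnt = s + 2 ∧ 2*cnt ≥ -5)) → ((3*cnt + 2*u ≥ 3*x + 15 ∨ s + 3*x ≤ -8) ∧ (2*cnt < x + 9 ∨ 3*store(a, 2, 2*x + 5)[x] ≠ -1) ∧ 3*x < 6))
Answer: WP = ((3*cnt = s + 2 ∧ 2*cnt ≥ -5) → ((3*cnt + 2*u ≥ 3*x ∨ s + 3*x ≤ -8) ∧ (2*cnt < x - 1 ∨ 3*store(a, 2, 2*x + 5)[x] ≠ -1) ∧ 3*x < 6)) ∧ ((¬(3*cnt = s + 2 ∧ 2*cnt ≥ -5)) → ((3*cnt + 2*u ≥ 3*x + 15 ∨ s + 3*x ≤ -8) ∧ (2*cnt < x + 9 ∨ 3*store(a, 2, 2*x + 5)[x] ≠ -1) ∧ 3*x < 6))


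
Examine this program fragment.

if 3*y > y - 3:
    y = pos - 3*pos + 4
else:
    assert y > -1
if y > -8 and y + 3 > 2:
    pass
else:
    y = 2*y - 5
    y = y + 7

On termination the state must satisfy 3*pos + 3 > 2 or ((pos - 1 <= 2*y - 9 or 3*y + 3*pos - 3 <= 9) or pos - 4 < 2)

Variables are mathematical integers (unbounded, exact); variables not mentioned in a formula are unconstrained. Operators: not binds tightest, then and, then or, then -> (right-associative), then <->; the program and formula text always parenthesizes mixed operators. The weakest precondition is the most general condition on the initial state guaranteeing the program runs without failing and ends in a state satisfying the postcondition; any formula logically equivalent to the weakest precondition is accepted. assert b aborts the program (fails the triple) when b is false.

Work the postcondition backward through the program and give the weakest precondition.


Working backward. After the program, the postcondition 3*pos + 3 > 2 or ((pos - 1 <= 2*y - 9 or 3*y + 3*pos - 3 <= 9) or pos - 4 < 2) must hold; in canonical form it is 3*pos > -1 or pos <= 2*y - 8 or 3*pos + 3*y <= 12 or pos < 6.
Then branch requires 3*pos > -1 or pos <= 2*y - 8 or 3*pos + 3*y <= 12 or pos < 6; else branch requires 3*pos > -1 or pos <= 4*y - 4 or 3*pos + 6*y <= 6 or pos < 6.
Before the if: ((y > -8 and y > -1) -> (3*pos > -1 or pos <= 2*y - 8 or 3*pos + 3*y <= 12 or pos < 6)) and ((not (y > -8 and y > -1)) -> (3*pos > -1 or pos <= 4*y - 4 or 3*pos + 6*y <= 6 or pos < 6))
Then branch requires ((2*pos < 12 and 2*pos < 5) -> (3*pos > -1 or 5*pos <= 0 or 3*pos >= 0 or pos < 6)) and ((not (2*pos < 12 and 2*pos < 5)) -> (3*pos > -1 or 9*pos <= 12 or 9*pos >= 18 or pos < 6)); else branch requires y > -1 and ((y > -8 and y > -1) -> (3*pos > -1 or pos <= 2*y - 8 or 3*pos + 3*y <= 12 or pos < 6)) and ((not (y > -8 and y > -1)) -> (3*pos > -1 or pos <= 4*y - 4 or 3*pos + 6*y <= 6 or pos < 6)).
Before the if: (2*y > -3 -> (((2*pos < 12 and 2*pos < 5) -> (3*pos > -1 or 5*pos <= 0 or 3*pos >= 0 or pos < 6)) and ((not (2*pos < 12 and 2*pos < 5)) -> (3*pos > -1 or 9*pos <= 12 or 9*pos >= 18 or pos < 6)))) and ((not (2*y > -3)) -> (y > -1 and ((y > -8 and y > -1) -> (3*pos > -1 or pos <= 2*y - 8 or 3*pos + 3*y <= 12 or pos < 6)) and ((not (y > -8 and y > -1)) -> (3*pos > -1 or pos <= 4*y - 4 or 3*pos + 6*y <= 6 or pos < 6))))
Answer: WP = (2*y > -3 -> (((2*pos < 12 and 2*pos < 5) -> (3*pos > -1 or 5*pos <= 0 or 3*pos >= 0 or pos < 6)) and ((not (2*pos < 12 and 2*pos < 5)) -> (3*pos > -1 or 9*pos <= 12 or 9*pos >= 18 or pos < 6)))) and ((not (2*y > -3)) -> (y > -1 and ((y > -8 and y > -1) -> (3*pos > -1 or pos <= 2*y - 8 or 3*pos + 3*y <= 12 or pos < 6)) and ((not (y > -8 and y > -1)) -> (3*pos > -1 or pos <= 4*y - 4 or 3*pos + 6*y <= 6 or pos < 6))))


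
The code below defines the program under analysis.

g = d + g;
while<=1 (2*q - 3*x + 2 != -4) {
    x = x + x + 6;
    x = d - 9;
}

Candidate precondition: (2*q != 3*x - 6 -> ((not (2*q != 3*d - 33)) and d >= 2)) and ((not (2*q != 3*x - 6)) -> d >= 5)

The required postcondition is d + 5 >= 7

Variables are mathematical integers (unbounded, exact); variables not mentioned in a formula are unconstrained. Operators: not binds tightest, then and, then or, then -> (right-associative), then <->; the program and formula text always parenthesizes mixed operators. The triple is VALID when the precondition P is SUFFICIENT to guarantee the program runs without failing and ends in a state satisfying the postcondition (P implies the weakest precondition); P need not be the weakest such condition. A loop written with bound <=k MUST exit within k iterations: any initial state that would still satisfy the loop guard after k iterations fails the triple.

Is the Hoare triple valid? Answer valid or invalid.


Working backward. After the program, the postcondition d + 5 >= 7 must hold; in canonical form it is d >= 2.
Before the loop (bound <=1), unroll the exhaustion recursion (WP_0 = exit-now case; WP_j = one more guarded iteration, up to j = 1):
  WP_0: (not (2*q != 3*x - 6)) and d >= 2
  WP_1: (2*q != 3*x - 6 -> ((not (2*q != 3*d - 33)) and d >= 2)) and ((not (2*q != 3*x - 6)) -> d >= 2)
So before the loop: (2*q != 3*x - 6 -> ((not (2*q != 3*d - 33)) and d >= 2)) and ((not (2*q != 3*x - 6)) -> d >= 2)
Before g := d + g: (2*q != 3*x - 6 -> ((not (2*q != 3*d - 33)) and d >= 2)) and ((not (2*q != 3*x - 6)) -> d >= 2)
The weakest precondition is (2*q != 3*x - 6 -> ((not (2*q != 3*d - 33)) and d >= 2)) and ((not (2*q != 3*x - 6)) -> d >= 2).
Check whether (2*q != 3*x - 6 -> ((not (2*q != 3*d - 33)) and d >= 2)) and ((not (2*q != 3*x - 6)) -> d >= 5) implies it.
Every state satisfying the precondition satisfies the weakest precondition: the implication holds.
Answer: valid


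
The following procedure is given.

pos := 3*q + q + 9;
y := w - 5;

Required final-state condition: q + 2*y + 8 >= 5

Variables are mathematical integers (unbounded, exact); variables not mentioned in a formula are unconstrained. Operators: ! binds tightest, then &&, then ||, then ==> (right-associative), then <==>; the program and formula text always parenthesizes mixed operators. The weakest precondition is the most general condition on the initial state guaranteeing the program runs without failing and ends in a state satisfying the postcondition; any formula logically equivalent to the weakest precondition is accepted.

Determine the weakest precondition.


Working backward. After the program, the postcondition q + 2*y + 8 >= 5 must hold; in canonical form it is q + 2*y >= -3.
Before y := w - 5: q + 2*w >= 7
Before pos := 3*q + q + 9: q + 2*w >= 7
Answer: WP = q + 2*w >= 7


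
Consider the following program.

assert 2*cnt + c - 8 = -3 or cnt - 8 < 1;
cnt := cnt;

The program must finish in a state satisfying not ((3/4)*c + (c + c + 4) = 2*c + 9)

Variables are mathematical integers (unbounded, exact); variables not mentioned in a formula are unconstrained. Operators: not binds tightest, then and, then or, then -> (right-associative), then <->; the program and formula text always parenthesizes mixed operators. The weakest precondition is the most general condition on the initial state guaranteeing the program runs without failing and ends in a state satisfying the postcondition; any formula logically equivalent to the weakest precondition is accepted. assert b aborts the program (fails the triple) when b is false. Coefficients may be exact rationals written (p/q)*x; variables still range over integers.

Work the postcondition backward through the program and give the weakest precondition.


Working backward. After the program, the postcondition not ((3/4)*c + (c + c + 4) = 2*c + 9) must hold; in canonical form it is not ((3/4)*c = 5).
Before cnt := cnt: not ((3/4)*c = 5)
Before assert 2*cnt + c - 8 = -3 or cnt - 8 < 1: (c + 2*cnt = 5 or cnt < 9) and (not ((3/4)*c = 5))
Answer: WP = (c + 2*cnt = 5 or cnt < 9) and (not ((3/4)*c = 5))


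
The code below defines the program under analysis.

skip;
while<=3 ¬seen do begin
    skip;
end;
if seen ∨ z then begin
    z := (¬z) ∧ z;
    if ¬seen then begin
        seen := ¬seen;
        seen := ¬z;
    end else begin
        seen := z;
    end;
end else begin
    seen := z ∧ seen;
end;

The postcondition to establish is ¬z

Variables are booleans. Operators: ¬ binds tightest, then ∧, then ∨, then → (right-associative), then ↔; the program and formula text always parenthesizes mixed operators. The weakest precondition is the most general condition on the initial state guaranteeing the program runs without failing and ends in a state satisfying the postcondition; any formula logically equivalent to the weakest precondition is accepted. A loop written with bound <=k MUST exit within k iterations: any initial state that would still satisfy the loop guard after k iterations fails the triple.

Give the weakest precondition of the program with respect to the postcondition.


Working backward. After the program, ¬z must hold.
Then branch requires true; else branch requires ¬z.
Before the if: (¬(seen ∨ z)) → (¬z)
Before the loop (bound <=3), unroll the exhaustion recursion (WP_0 = exit-now case; WP_j = one more guarded iteration, up to j = 3):
  WP_0: seen ∧ ((¬(seen ∨ z)) → (¬z))
  WP_1: ((¬seen) → (seen ∧ ((¬(seen ∨ z)) → (¬z)))) ∧ (seen → ((¬(seen ∨ z)) → (¬z)))
  WP_2: ((¬seen) → (((¬seen) → (seen ∧ ((¬(seen ∨ z)) → (¬z)))) ∧ (seen → ((¬(seen ∨ z)) → (¬z))))) ∧ (seen → ((¬(seen ∨ z)) → (¬z)))
  WP_3: ((¬seen) → (((¬seen) → (((¬seen) → (seen ∧ ((¬(seen ∨ z)) → (¬z)))) ∧ (seen → ((¬(seen ∨ z)) → (¬z))))) ∧ (seen → ((¬(seen ∨ z)) → (¬z))))) ∧ (seen → ((¬(seen ∨ z)) → (¬z)))
So before the loop: ((¬seen) → (((¬seen) → (((¬seen) → (seen ∧ ((¬(seen ∨ z)) → (¬z)))) ∧ (seen → ((¬(seen ∨ z)) → (¬z))))) ∧ (seen → ((¬(seen ∨ z)) → (¬z))))) ∧ (seen → ((¬(seen ∨ z)) → (¬z)))
Before skip: ((¬seen) → (((¬seen) → (((¬seen) → (seen ∧ ((¬(seen ∨ z)) → (¬z)))) ∧ (seen → ((¬(seen ∨ z)) → (¬z))))) ∧ (seen → ((¬(seen ∨ z)) → (¬z))))) ∧ (seen → ((¬(seen ∨ z)) → (¬z)))
Answer: WP = ((¬seen) → (((¬seen) → (((¬seen) → (seen ∧ ((¬(seen ∨ z)) → (¬z)))) ∧ (seen → ((¬(seen ∨ z)) → (¬z))))) ∧ (seen → ((¬(seen ∨ z)) → (¬z))))) ∧ (seen → ((¬(seen ∨ z)) → (¬z)))


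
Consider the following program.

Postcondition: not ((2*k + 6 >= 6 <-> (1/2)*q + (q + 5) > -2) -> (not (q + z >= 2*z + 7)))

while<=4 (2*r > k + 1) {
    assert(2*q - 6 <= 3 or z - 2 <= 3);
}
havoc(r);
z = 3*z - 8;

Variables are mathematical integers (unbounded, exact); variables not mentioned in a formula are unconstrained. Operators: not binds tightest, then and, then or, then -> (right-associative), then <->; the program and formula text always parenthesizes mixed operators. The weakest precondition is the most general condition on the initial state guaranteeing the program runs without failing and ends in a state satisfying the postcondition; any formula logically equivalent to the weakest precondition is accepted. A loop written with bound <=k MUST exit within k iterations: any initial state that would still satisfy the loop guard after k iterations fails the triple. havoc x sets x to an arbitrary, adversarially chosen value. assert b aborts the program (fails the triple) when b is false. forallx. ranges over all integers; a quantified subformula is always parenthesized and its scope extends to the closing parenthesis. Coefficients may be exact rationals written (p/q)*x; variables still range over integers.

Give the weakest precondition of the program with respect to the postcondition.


Working backward. After the program, the postcondition not ((2*k + 6 >= 6 <-> (1/2)*q + (q + 5) > -2) -> (not (q + z >= 2*z + 7))) must hold; in canonical form it is not ((2*k >= 0 <-> (3/2)*q > -7) -> (not (q >= z + 7))).
Before z := 3*z - 8: not ((2*k >= 0 <-> (3/2)*q > -7) -> (not (q >= 3*z - 1)))
Before havoc r: not ((2*k >= 0 <-> (3/2)*q > -7) -> (not (q >= 3*z - 1)))
Before the loop (bound <=4), unroll the exhaustion recursion (WP_0 = exit-now case; WP_j = one more guarded iteration, up to j = 4):
  WP_0: (not (2*r > k + 1)) and (not ((2*k >= 0 <-> (3/2)*q > -7) -> (not (q >= 3*z - 1))))
  WP_1: (2*r > k + 1 -> ((2*q <= 9 or z <= 5) and (not (2*r > k + 1)) and (not ((2*k >= 0 <-> (3/2)*q > -7) -> (not (q >= 3*z - 1)))))) and ((not (2*r > k + 1)) -> (not ((2*k >= 0 <-> (3/2)*q > -7) -> (not (q >= 3*z - 1)))))
  WP_2: (2*r > k + 1 -> ((2*q <= 9 or z <= 5) and (2*r > k + 1 -> ((2*q <= 9 or z <= 5) and (not (2*r > k + 1)) and (not ((2*k >= 0 <-> (3/2)*q > -7) -> (not (q >= 3*z - 1)))))) and ((not (2*r > k + 1)) -> (not ((2*k >= 0 <-> (3/2)*q > -7) -> (not (q >= 3*z - 1))))))) and ((not (2*r > k + 1)) -> (not ((2*k >= 0 <-> (3/2)*q > -7) -> (not (q >= 3*z - 1)))))
  WP_3: (2*r > k + 1 -> ((2*q <= 9 or z <= 5) and (2*r > k + 1 -> ((2*q <= 9 or z <= 5) and (2*r > k + 1 -> ((2*q <= 9 or z <= 5) and (not (2*r > k + 1)) and (not ((2*k >= 0 <-> (3/2)*q > -7) -> (not (q >= 3*z - 1)))))) and ((not (2*r > k + 1)) -> (not ((2*k >= 0 <-> (3/2)*q > -7) -> (not (q >= 3*z - 1))))))) and ((not (2*r > k + 1)) -> (not ((2*k >= 0 <-> (3/2)*q > -7) -> (not (q >= 3*z - 1))))))) and ((not (2*r > k + 1)) -> (not ((2*k >= 0 <-> (3/2)*q > -7) -> (not (q >= 3*z - 1)))))
  WP_4: (2*r > k + 1 -> ((2*q <= 9 or z <= 5) and (2*r > k + 1 -> ((2*q <= 9 or z <= 5) and (2*r > k + 1 -> ((2*q <= 9 or z <= 5) and (2*r > k + 1 -> ((2*q <= 9 or z <= 5) and (not (2*r > k + 1)) and (not ((2*k >= 0 <-> (3/2)*q > -7) -> (not (q >= 3*z - 1)))))) and ((not (2*r > k + 1)) -> (not ((2*k >= 0 <-> (3/2)*q > -7) -> (not (q >= 3*z - 1))))))) and ((not (2*r > k + 1)) -> (not ((2*k >= 0 <-> (3/2)*q > -7) -> (not (q >= 3*z - 1))))))) and ((not (2*r > k + 1)) -> (not ((2*k >= 0 <-> (3/2)*q > -7) -> (not (q >= 3*z - 1))))))) and ((not (2*r > k + 1)) -> (not ((2*k >= 0 <-> (3/2)*q > -7) -> (not (q >= 3*z - 1)))))
So before the loop: (2*r > k + 1 -> ((2*q <= 9 or z <= 5) and (2*r > k + 1 -> ((2*q <= 9 or z <= 5) and (2*r > k + 1 -> ((2*q <= 9 or z <= 5) and (2*r > k + 1 -> ((2*q <= 9 or z <= 5) and (not (2*r > k + 1)) and (not ((2*k >= 0 <-> (3/2)*q > -7) -> (not (q >= 3*z - 1)))))) and ((not (2*r > k + 1)) -> (not ((2*k >= 0 <-> (3/2)*q > -7) -> (not (q >= 3*z - 1))))))) and ((not (2*r > k + 1)) -> (not ((2*k >= 0 <-> (3/2)*q > -7) -> (not (q >= 3*z - 1))))))) and ((not (2*r > k + 1)) -> (not ((2*k >= 0 <-> (3/2)*q > -7) -> (not (q >= 3*z - 1))))))) and ((not (2*r > k + 1)) -> (not ((2*k >= 0 <-> (3/2)*q > -7) -> (not (q >= 3*z - 1)))))
Answer: WP = (2*r > k + 1 -> ((2*q <= 9 or z <= 5) and (2*r > k + 1 -> ((2*q <= 9 or z <= 5) and (2*r > k + 1 -> ((2*q <= 9 or z <= 5) and (2*r > k + 1 -> ((2*q <= 9 or z <= 5) and (not (2*r > k + 1)) and (not ((2*k >= 0 <-> (3/2)*q > -7) -> (not (q >= 3*z - 1)))))) and ((not (2*r > k + 1)) -> (not ((2*k >= 0 <-> (3/2)*q > -7) -> (not (q >= 3*z - 1))))))) and ((not (2*r > k + 1)) -> (not ((2*k >= 0 <-> (3/2)*q > -7) -> (not (q >= 3*z - 1))))))) and ((not (2*r > k + 1)) -> (not ((2*k >= 0 <-> (3/2)*q > -7) -> (not (q >= 3*z - 1))))))) and ((not (2*r > k + 1)) -> (not ((2*k >= 0 <-> (3/2)*q > -7) -> (not (q >= 3*z - 1)))))
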